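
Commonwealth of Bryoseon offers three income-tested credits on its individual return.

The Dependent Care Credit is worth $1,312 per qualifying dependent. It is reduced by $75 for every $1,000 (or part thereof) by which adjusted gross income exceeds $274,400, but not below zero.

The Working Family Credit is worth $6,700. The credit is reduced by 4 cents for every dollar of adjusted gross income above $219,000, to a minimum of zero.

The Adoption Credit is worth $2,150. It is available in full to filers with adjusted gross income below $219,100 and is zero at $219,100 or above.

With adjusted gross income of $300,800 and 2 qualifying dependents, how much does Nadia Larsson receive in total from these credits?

$4,027

Dependent Care Credit: base = 2 × $1,312 = $2,624. income exceeds $274,400 by $26,400, which is 27 full-or-partial $1,000 increments; reduction = 27 × $75 = $2,025, leaving $599.
Working Family Credit: 4% of the $81,800 excess over $219,000 is $3,272; credit = $6,700 − $3,272 = $3,428.
Adoption Credit: $300,800 meets or exceeds the $219,100 cutoff, so the credit is $0.
Total: $599 + $3,428 + $0 = $4,027.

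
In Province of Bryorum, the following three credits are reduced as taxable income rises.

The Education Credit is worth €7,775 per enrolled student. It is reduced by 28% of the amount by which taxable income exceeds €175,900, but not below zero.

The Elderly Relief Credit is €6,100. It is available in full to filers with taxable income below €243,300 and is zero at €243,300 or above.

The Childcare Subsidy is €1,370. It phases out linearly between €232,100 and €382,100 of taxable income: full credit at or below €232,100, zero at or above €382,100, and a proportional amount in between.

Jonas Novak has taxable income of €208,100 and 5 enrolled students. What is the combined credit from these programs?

€37,329

Education Credit: base = 5 × €7,775 = €38,875. 28% of the €32,200 excess over €175,900 is €9,016; credit = €38,875 − €9,016 = €29,859.
Elderly Relief Credit: €208,100 is below the €243,300 cutoff, so the full €6,100 applies.
Childcare Subsidy: €208,100 is at or below the €232,100 threshold, so the full €1,370 applies.
Total: €29,859 + €6,100 + €1,370 = €37,329.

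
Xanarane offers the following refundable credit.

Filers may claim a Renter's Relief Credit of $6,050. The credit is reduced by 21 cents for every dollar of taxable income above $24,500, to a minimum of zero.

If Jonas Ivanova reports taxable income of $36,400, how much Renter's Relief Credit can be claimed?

Renter's Relief Credit: 21% of the $11,900 excess over $24,500 is $2,499; credit = $6,050 − $2,499 = $3,551.

$3,551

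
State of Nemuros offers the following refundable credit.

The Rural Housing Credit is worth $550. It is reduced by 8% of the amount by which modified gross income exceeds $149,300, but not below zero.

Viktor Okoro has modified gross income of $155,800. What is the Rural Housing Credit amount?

Rural Housing Credit: 8% of the $6,500 excess over $149,300 is $520; credit = $550 − $520 = $30.

$30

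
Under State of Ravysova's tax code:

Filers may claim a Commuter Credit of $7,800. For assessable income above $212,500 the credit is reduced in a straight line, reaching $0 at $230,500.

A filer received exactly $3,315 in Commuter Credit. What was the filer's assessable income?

$222,850

$3,315 is 3,315/7,800 of the full $7,800, so 4,485/7,800 of the $18,000 range has been used: income = $212,500 + $18,000 × 4,485/7,800 = $222,850.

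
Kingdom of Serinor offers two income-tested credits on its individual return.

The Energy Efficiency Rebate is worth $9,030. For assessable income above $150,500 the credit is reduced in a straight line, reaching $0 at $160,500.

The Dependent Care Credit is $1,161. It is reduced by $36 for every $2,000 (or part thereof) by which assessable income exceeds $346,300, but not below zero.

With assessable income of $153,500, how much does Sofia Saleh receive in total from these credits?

$7,482

Energy Efficiency Rebate: $153,500 is $3,000 into a $10,000 phase-out range, leaving 7,000/10,000 of the credit: $9,030 × 7,000/10,000 = $6,321.
Dependent Care Credit: $153,500 is at or below the $346,300 threshold, so the full $1,161 applies.
Total: $6,321 + $1,161 = $7,482.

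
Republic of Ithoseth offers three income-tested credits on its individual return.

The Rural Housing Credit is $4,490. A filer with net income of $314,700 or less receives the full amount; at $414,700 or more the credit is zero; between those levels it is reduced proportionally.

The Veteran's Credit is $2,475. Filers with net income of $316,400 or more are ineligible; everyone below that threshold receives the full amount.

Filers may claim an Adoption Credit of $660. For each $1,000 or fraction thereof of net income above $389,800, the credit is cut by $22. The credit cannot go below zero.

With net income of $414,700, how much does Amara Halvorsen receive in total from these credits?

Rural Housing Credit: $414,700 is at or above $414,700, so the credit is $0.
Veteran's Credit: $414,700 meets or exceeds the $316,400 cutoff, so the credit is $0.
Adoption Credit: income exceeds $389,800 by $24,900, which is 25 full-or-partial $1,000 increments; reduction = 25 × $22 = $550, leaving $110.
Total: $0 + $0 + $110 = $110.

$110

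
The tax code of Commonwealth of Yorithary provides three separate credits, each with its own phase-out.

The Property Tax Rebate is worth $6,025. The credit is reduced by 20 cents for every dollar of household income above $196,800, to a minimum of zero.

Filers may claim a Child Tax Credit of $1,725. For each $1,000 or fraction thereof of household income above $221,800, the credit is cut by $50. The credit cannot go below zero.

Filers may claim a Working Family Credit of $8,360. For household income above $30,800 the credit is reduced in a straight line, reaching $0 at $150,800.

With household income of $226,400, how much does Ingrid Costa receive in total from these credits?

$1,580

Property Tax Rebate: 20% of the $29,600 excess over $196,800 is $5,920; credit = $6,025 − $5,920 = $105.
Child Tax Credit: income exceeds $221,800 by $4,600, which is 5 full-or-partial $1,000 increments; reduction = 5 × $50 = $250, leaving $1,475.
Working Family Credit: $226,400 is at or above $150,800, so the credit is $0.
Total: $105 + $1,475 + $0 = $1,580.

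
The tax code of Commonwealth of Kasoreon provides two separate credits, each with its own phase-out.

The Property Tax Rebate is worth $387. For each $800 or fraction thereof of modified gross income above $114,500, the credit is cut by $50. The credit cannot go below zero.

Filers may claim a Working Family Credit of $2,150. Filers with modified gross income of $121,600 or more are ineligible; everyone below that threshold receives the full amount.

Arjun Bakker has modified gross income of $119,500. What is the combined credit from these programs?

$2,187

Property Tax Rebate: income exceeds $114,500 by $5,000, which is 7 full-or-partial $800 increments; reduction = 7 × $50 = $350, leaving $37.
Working Family Credit: $119,500 is below the $121,600 cutoff, so the full $2,150 applies.
Total: $37 + $2,150 = $2,187.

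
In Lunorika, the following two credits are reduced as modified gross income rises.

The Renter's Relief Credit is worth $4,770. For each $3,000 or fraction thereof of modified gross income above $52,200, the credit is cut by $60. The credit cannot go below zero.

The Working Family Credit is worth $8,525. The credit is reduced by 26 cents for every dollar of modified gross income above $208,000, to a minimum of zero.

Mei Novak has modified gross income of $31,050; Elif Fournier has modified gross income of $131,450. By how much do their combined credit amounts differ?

$1,620

Mei ($31,050): Renter's Relief Credit: $31,050 is at or below the $52,200 threshold, so the full $4,770 applies. Working Family Credit: $31,050 is at or below the $208,000 threshold, so the full $8,525 applies. total $4,770 + $8,525 = $13,295
Elif ($131,450): Renter's Relief Credit: income exceeds $52,200 by $79,250, which is 27 full-or-partial $3,000 increments; reduction = 27 × $60 = $1,620, leaving $3,150. Working Family Credit: $131,450 is at or below the $208,000 threshold, so the full $8,525 applies. total $3,150 + $8,525 = $11,675
Difference: |$13,295 − $11,675| = $1,620.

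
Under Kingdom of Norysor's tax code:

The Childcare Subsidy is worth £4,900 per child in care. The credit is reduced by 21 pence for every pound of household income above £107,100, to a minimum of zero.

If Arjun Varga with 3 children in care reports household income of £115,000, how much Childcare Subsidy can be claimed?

Childcare Subsidy: base = 3 × £4,900 = £14,700. 21% of the £7,900 excess over £107,100 is £1,659; credit = £14,700 − £1,659 = £13,041.

£13,041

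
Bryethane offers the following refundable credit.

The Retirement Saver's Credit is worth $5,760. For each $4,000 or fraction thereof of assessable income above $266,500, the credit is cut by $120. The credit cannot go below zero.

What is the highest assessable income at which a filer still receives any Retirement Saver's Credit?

$454,500

After 47 increments the reduction is 47 × $120 = $5,640, leaving $120; one more increment wipes it out. Increment 47 ends at excess 47 × $4,000 = $188,000, so the highest qualifying income is $266,500 + $188,000 = $454,500.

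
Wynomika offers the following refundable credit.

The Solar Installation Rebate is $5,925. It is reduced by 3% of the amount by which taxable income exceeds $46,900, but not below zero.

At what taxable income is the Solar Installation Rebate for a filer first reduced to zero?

$244,400

The credit falls by 3% of each dollar above $46,900, so it reaches zero when the excess is $5,925 / 3% = $197,500: income = $46,900 + $197,500 = $244,400.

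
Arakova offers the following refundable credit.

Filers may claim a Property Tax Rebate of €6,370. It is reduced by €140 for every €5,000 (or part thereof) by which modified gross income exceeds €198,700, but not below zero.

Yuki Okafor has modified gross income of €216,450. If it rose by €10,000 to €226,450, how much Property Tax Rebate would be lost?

At €216,450 — income exceeds €198,700 by €17,750, which is 4 full-or-partial €5,000 increments; reduction = 4 × €140 = €560, leaving €5,810.
At €226,450 — income exceeds €198,700 by €27,750, which is 6 full-or-partial €5,000 increments; reduction = 6 × €140 = €840, leaving €5,530.
Lost: €5,810 − €5,530 = €280.

€280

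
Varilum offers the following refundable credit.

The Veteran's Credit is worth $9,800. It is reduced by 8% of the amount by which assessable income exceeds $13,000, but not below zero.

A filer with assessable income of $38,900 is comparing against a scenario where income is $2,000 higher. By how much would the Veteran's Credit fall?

At $38,900 — 8% of the $25,900 excess over $13,000 is $2,072; credit = $9,800 − $2,072 = $7,728.
At $40,900 — 8% of the $27,900 excess over $13,000 is $2,232; credit = $9,800 − $2,232 = $7,568.
Lost: $7,728 − $7,568 = $160.

$160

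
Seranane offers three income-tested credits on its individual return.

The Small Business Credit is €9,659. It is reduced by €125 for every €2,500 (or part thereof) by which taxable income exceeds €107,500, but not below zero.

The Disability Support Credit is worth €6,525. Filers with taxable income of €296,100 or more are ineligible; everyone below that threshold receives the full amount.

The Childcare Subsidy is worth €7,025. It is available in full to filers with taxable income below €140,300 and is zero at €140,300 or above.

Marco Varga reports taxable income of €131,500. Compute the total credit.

Small Business Credit: income exceeds €107,500 by €24,000, which is 10 full-or-partial €2,500 increments; reduction = 10 × €125 = €1,250, leaving €8,409.
Disability Support Credit: €131,500 is below the €296,100 cutoff, so the full €6,525 applies.
Childcare Subsidy: €131,500 is below the €140,300 cutoff, so the full €7,025 applies.
Total: €8,409 + €6,525 + €7,025 = €21,959.

€21,959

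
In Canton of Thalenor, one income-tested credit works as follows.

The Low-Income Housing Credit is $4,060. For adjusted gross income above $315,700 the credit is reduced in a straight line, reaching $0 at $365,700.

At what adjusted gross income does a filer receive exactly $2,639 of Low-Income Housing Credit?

$2,639 is 2,639/4,060 of the full $4,060, so 1,421/4,060 of the $50,000 range has been used: income = $315,700 + $50,000 × 1,421/4,060 = $333,200.

$333,200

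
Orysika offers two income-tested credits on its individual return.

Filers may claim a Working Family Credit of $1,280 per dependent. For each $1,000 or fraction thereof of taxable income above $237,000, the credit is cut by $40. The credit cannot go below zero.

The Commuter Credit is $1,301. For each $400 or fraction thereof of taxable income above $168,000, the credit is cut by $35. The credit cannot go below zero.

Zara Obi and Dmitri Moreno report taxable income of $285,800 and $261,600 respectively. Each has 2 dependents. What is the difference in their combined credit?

Zara ($285,800): Working Family Credit: base = 2 × $1,280 = $2,560. income exceeds $237,000 by $48,800, which is 49 full-or-partial $1,000 increments; reduction = 49 × $40 = $1,960, leaving $600. Commuter Credit: income exceeds $168,000 by $117,800 → 295 increments × $35 = $10,325 ≥ base, so the credit is $0. total $600 + $0 = $600
Dmitri ($261,600): Working Family Credit: base = 2 × $1,280 = $2,560. income exceeds $237,000 by $24,600, which is 25 full-or-partial $1,000 increments; reduction = 25 × $40 = $1,000, leaving $1,560. Commuter Credit: income exceeds $168,000 by $93,600 → 234 increments × $35 = $8,190 ≥ base, so the credit is $0. total $1,560 + $0 = $1,560
Difference: |$600 − $1,560| = $960.

$960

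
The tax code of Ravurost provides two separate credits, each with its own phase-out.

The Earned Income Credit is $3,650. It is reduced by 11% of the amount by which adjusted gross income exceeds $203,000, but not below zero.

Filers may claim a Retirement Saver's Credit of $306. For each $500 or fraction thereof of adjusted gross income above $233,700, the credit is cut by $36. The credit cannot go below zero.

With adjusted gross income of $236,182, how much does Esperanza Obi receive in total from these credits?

$126

Earned Income Credit: 11% of the $33,182 excess over $203,000 is $3,650.02 ≥ base, so the credit is $0.
Retirement Saver's Credit: income exceeds $233,700 by $2,482, which is 5 full-or-partial $500 increments; reduction = 5 × $36 = $180, leaving $126.
Total: $0 + $126 = $126.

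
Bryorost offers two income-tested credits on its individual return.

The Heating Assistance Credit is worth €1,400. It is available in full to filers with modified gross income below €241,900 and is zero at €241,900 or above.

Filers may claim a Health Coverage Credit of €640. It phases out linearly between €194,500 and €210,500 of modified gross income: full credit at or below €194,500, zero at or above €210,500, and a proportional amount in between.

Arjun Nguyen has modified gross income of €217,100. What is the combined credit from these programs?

€1,400

Heating Assistance Credit: €217,100 is below the €241,900 cutoff, so the full €1,400 applies.
Health Coverage Credit: €217,100 is at or above €210,500, so the credit is €0.
Total: €1,400 + €0 = €1,400.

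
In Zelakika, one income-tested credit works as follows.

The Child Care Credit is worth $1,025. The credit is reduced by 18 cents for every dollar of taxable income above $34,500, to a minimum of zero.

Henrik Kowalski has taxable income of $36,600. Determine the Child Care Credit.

Child Care Credit: 18% of the $2,100 excess over $34,500 is $378; credit = $1,025 − $378 = $647.

$647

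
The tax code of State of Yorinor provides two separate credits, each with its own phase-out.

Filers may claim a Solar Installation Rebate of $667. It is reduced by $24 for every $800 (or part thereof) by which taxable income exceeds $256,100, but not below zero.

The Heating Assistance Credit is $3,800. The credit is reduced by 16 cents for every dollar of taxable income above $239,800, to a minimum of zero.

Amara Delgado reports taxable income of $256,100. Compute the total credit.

Solar Installation Rebate: $256,100 is at or below the $256,100 threshold, so the full $667 applies.
Heating Assistance Credit: 16% of the $16,300 excess over $239,800 is $2,608; credit = $3,800 − $2,608 = $1,192.
Total: $667 + $1,192 = $1,859.

$1,859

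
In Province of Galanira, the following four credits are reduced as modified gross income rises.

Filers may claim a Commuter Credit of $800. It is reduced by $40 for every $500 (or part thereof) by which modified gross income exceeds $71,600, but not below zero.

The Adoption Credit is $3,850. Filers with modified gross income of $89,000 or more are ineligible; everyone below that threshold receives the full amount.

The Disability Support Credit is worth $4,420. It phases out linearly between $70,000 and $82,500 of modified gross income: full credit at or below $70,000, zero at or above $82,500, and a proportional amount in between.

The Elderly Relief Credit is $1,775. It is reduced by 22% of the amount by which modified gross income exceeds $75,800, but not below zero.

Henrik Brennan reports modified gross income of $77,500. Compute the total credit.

Commuter Credit: income exceeds $71,600 by $5,900, which is 12 full-or-partial $500 increments; reduction = 12 × $40 = $480, leaving $320.
Adoption Credit: $77,500 is below the $89,000 cutoff, so the full $3,850 applies.
Disability Support Credit: $77,500 is $7,500 into a $12,500 phase-out range, leaving 5,000/12,500 of the credit: $4,420 × 5,000/12,500 = $1,768.
Elderly Relief Credit: 22% of the $1,700 excess over $75,800 is $374; credit = $1,775 − $374 = $1,401.
Total: $320 + $3,850 + $1,768 + $1,401 = $7,339.

$7,339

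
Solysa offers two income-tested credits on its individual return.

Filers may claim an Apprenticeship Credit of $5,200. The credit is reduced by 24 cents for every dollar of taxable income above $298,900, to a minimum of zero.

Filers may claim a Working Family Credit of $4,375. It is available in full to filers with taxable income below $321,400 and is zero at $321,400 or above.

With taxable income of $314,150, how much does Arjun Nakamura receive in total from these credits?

Apprenticeship Credit: 24% of the $15,250 excess over $298,900 is $3,660; credit = $5,200 − $3,660 = $1,540.
Working Family Credit: $314,150 is below the $321,400 cutoff, so the full $4,375 applies.
Total: $1,540 + $4,375 = $5,915.

$5,915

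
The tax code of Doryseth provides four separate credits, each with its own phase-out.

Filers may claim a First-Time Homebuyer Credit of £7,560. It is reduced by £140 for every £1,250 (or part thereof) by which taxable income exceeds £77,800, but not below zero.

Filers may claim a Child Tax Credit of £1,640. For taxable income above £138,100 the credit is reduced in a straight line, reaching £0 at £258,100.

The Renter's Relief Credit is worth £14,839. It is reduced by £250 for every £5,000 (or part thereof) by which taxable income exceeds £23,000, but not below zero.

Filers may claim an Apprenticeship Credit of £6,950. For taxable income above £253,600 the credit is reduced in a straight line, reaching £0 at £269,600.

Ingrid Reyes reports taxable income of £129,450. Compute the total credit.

£19,609

First-Time Homebuyer Credit: income exceeds £77,800 by £51,650, which is 42 full-or-partial £1,250 increments; reduction = 42 × £140 = £5,880, leaving £1,680.
Child Tax Credit: £129,450 is at or below the £138,100 threshold, so the full £1,640 applies.
Renter's Relief Credit: income exceeds £23,000 by £106,450, which is 22 full-or-partial £5,000 increments; reduction = 22 × £250 = £5,500, leaving £9,339.
Apprenticeship Credit: £129,450 is at or below the £253,600 threshold, so the full £6,950 applies.
Total: £1,680 + £1,640 + £9,339 + £6,950 = £19,609.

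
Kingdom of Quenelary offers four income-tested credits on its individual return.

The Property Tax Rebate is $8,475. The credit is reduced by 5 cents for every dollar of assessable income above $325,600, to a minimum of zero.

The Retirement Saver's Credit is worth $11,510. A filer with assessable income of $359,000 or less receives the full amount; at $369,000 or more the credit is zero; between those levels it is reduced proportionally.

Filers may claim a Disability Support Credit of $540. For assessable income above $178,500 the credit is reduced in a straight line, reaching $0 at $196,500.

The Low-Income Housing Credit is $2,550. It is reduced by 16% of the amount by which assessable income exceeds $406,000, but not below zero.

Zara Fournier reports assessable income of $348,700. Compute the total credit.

$21,380

Property Tax Rebate: 5% of the $23,100 excess over $325,600 is $1,155; credit = $8,475 − $1,155 = $7,320.
Retirement Saver's Credit: $348,700 is at or below the $359,000 threshold, so the full $11,510 applies.
Disability Support Credit: $348,700 is at or above $196,500, so the credit is $0.
Low-Income Housing Credit: $348,700 is at or below the $406,000 threshold, so the full $2,550 applies.
Total: $7,320 + $11,510 + $0 + $2,550 = $21,380.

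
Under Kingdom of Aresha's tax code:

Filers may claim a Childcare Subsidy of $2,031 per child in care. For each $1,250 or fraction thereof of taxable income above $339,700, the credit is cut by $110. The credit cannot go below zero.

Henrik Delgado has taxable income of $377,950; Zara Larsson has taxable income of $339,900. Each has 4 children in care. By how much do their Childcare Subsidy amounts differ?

Henrik ($377,950): Childcare Subsidy: base = 4 × $2,031 = $8,124. income exceeds $339,700 by $38,250, which is 31 full-or-partial $1,250 increments; reduction = 31 × $110 = $3,410, leaving $4,714.
Zara ($339,900): Childcare Subsidy: base = 4 × $2,031 = $8,124. income exceeds $339,700 by $200, which is 1 full-or-partial $1,250 increment; reduction = 1 × $110 = $110, leaving $8,014.
Difference: |$4,714 − $8,014| = $3,300.

$3,300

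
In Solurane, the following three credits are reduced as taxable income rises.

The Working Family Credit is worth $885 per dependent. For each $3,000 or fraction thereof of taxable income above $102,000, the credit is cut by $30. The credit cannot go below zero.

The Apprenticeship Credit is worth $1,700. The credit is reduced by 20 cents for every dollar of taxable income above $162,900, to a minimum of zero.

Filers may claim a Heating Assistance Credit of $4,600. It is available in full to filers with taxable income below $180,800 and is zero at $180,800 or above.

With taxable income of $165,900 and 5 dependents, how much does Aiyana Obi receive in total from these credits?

$9,465

Working Family Credit: base = 5 × $885 = $4,425. income exceeds $102,000 by $63,900, which is 22 full-or-partial $3,000 increments; reduction = 22 × $30 = $660, leaving $3,765.
Apprenticeship Credit: 20% of the $3,000 excess over $162,900 is $600; credit = $1,700 − $600 = $1,100.
Heating Assistance Credit: $165,900 is below the $180,800 cutoff, so the full $4,600 applies.
Total: $3,765 + $1,100 + $4,600 = $9,465.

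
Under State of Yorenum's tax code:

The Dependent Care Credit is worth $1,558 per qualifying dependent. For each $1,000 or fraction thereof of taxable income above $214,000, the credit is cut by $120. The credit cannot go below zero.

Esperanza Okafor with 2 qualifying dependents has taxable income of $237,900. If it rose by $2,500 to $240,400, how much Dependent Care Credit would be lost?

At $237,900 — base = 2 × $1,558 = $3,116. income exceeds $214,000 by $23,900, which is 24 full-or-partial $1,000 increments; reduction = 24 × $120 = $2,880, leaving $236.
At $240,400 — base = 2 × $1,558 = $3,116. income exceeds $214,000 by $26,400 → 27 increments × $120 = $3,240 ≥ base, so the credit is $0.
Lost: $236 − $0 = $236.

$236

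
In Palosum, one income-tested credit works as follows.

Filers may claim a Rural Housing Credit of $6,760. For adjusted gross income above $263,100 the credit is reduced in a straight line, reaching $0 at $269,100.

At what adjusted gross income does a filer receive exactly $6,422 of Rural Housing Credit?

$263,400

$6,422 is 6,422/6,760 of the full $6,760, so 338/6,760 of the $6,000 range has been used: income = $263,100 + $6,000 × 338/6,760 = $263,400.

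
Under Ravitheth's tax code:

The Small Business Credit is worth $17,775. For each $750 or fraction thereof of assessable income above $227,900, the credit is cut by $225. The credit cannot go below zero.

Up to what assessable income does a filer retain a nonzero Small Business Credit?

$286,400

After 78 increments the reduction is 78 × $225 = $17,550, leaving $225; one more increment wipes it out. Increment 78 ends at excess 78 × $750 = $58,500, so the highest qualifying income is $227,900 + $58,500 = $286,400.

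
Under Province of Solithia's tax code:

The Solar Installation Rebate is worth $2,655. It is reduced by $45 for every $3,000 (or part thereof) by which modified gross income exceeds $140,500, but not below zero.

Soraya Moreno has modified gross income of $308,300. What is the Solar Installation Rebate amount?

Solar Installation Rebate: income exceeds $140,500 by $167,800, which is 56 full-or-partial $3,000 increments; reduction = 56 × $45 = $2,520, leaving $135.

$135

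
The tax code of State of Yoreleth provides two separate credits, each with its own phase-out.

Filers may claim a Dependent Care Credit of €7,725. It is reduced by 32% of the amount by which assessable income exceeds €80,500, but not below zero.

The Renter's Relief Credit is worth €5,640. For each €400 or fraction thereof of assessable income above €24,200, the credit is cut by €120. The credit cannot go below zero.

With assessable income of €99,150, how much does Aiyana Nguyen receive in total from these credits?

Dependent Care Credit: 32% of the €18,650 excess over €80,500 is €5,968; credit = €7,725 − €5,968 = €1,757.
Renter's Relief Credit: income exceeds €24,200 by €74,950 → 188 increments × €120 = €22,560 ≥ base, so the credit is €0.
Total: €1,757 + €0 = €1,757.

€1,757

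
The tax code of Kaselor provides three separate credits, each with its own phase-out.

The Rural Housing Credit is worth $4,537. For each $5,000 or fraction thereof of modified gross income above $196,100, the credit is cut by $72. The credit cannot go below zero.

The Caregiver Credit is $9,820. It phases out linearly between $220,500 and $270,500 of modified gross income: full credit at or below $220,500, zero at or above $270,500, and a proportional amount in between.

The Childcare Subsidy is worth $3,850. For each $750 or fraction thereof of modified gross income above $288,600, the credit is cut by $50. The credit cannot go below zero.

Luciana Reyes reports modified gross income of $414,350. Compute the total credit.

$1,369

Rural Housing Credit: income exceeds $196,100 by $218,250, which is 44 full-or-partial $5,000 increments; reduction = 44 × $72 = $3,168, leaving $1,369.
Caregiver Credit: $414,350 is at or above $270,500, so the credit is $0.
Childcare Subsidy: income exceeds $288,600 by $125,750 → 168 increments × $50 = $8,400 ≥ base, so the credit is $0.
Total: $1,369 + $0 + $0 = $1,369.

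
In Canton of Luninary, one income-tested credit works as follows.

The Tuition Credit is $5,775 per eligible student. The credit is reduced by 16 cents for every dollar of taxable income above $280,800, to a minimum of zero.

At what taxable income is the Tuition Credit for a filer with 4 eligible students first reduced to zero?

$425,175

Full credit = 4 × $5,775 = $23,100.
The credit falls by 16% of each dollar above $280,800, so it reaches zero when the excess is $23,100 / 16% = $144,375: income = $280,800 + $144,375 = $425,175.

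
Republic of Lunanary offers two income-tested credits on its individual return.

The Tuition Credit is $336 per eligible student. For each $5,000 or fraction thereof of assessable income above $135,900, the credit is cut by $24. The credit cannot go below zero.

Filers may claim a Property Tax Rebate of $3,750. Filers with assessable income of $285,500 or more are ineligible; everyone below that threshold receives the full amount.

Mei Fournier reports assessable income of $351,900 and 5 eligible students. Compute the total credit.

Tuition Credit: base = 5 × $336 = $1,680. income exceeds $135,900 by $216,000, which is 44 full-or-partial $5,000 increments; reduction = 44 × $24 = $1,056, leaving $624.
Property Tax Rebate: $351,900 meets or exceeds the $285,500 cutoff, so the credit is $0.
Total: $624 + $0 = $624.

$624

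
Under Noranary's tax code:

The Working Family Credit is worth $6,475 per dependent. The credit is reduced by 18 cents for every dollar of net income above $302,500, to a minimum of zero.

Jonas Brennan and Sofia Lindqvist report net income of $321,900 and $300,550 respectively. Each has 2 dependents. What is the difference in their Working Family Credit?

$3,492

Jonas ($321,900): Working Family Credit: base = 2 × $6,475 = $12,950. 18% of the $19,400 excess over $302,500 is $3,492; credit = $12,950 − $3,492 = $9,458.
Sofia ($300,550): Working Family Credit: base = 2 × $6,475 = $12,950. $300,550 is at or below the $302,500 threshold, so the full $12,950 applies.
Difference: |$9,458 − $12,950| = $3,492.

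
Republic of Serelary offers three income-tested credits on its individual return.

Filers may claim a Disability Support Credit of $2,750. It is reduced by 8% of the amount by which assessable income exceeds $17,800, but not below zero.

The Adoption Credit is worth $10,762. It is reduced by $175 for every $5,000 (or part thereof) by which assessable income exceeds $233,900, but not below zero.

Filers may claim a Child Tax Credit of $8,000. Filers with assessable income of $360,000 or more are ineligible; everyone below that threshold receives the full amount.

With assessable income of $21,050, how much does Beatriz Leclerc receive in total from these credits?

Disability Support Credit: 8% of the $3,250 excess over $17,800 is $260; credit = $2,750 − $260 = $2,490.
Adoption Credit: $21,050 is at or below the $233,900 threshold, so the full $10,762 applies.
Child Tax Credit: $21,050 is below the $360,000 cutoff, so the full $8,000 applies.
Total: $2,490 + $10,762 + $8,000 = $21,252.

$21,252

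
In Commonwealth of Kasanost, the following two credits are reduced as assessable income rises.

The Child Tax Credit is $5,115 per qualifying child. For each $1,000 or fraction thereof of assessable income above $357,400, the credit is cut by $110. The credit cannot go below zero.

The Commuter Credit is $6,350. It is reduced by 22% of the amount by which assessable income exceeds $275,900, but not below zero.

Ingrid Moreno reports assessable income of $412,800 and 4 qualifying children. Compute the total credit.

Child Tax Credit: base = 4 × $5,115 = $20,460. income exceeds $357,400 by $55,400, which is 56 full-or-partial $1,000 increments; reduction = 56 × $110 = $6,160, leaving $14,300.
Commuter Credit: 22% of the $136,900 excess over $275,900 is $30,118 ≥ base, so the credit is $0.
Total: $14,300 + $0 = $14,300.

$14,300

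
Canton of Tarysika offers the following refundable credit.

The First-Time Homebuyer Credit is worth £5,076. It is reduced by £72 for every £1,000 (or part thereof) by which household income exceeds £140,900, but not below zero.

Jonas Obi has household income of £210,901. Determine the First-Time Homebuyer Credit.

£0

First-Time Homebuyer Credit: income exceeds £140,900 by £70,001 → 71 increments × £72 = £5,112 ≥ base, so the credit is £0.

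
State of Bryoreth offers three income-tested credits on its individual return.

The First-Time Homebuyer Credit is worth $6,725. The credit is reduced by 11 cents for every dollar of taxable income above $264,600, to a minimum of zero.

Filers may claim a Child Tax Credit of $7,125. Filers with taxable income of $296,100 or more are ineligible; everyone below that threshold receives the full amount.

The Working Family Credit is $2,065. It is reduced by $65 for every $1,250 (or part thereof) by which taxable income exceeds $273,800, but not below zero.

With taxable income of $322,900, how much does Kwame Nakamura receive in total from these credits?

First-Time Homebuyer Credit: 11% of the $58,300 excess over $264,600 is $6,413; credit = $6,725 − $6,413 = $312.
Child Tax Credit: $322,900 meets or exceeds the $296,100 cutoff, so the credit is $0.
Working Family Credit: income exceeds $273,800 by $49,100 → 40 increments × $65 = $2,600 ≥ base, so the credit is $0.
Total: $312 + $0 + $0 = $312.

$312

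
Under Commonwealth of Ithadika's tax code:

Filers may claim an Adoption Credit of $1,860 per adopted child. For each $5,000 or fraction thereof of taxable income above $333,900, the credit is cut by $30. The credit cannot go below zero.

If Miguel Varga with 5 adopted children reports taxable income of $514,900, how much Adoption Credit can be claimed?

Adoption Credit: base = 5 × $1,860 = $9,300. income exceeds $333,900 by $181,000, which is 37 full-or-partial $5,000 increments; reduction = 37 × $30 = $1,110, leaving $8,190.

$8,190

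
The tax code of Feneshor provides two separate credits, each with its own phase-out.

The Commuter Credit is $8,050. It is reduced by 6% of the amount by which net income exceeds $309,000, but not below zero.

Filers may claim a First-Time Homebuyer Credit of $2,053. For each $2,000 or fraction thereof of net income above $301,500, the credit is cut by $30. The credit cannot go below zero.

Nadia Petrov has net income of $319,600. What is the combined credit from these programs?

$9,167

Commuter Credit: 6% of the $10,600 excess over $309,000 is $636; credit = $8,050 − $636 = $7,414.
First-Time Homebuyer Credit: income exceeds $301,500 by $18,100, which is 10 full-or-partial $2,000 increments; reduction = 10 × $30 = $300, leaving $1,753.
Total: $7,414 + $1,753 = $9,167.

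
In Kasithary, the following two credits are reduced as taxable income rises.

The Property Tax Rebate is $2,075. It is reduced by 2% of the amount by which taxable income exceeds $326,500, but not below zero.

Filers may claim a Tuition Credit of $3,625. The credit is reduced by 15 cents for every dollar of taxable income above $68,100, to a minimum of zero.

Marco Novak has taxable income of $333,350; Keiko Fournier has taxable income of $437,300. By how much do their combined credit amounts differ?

Marco ($333,350): Property Tax Rebate: 2% of the $6,850 excess over $326,500 is $137; credit = $2,075 − $137 = $1,938. Tuition Credit: 15% of the $265,250 excess over $68,100 is $39,787.50 ≥ base, so the credit is $0. total $1,938 + $0 = $1,938
Keiko ($437,300): Property Tax Rebate: 2% of the $110,800 excess over $326,500 is $2,216 ≥ base, so the credit is $0. Tuition Credit: 15% of the $369,200 excess over $68,100 is $55,380 ≥ base, so the credit is $0. total $0 + $0 = $0
Difference: |$1,938 − $0| = $1,938.

$1,938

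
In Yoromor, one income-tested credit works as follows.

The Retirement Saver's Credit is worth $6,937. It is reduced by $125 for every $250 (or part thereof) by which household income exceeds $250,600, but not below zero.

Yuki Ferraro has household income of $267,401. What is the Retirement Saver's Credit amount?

$0

Retirement Saver's Credit: income exceeds $250,600 by $16,801 → 68 increments × $125 = $8,500 ≥ base, so the credit is $0.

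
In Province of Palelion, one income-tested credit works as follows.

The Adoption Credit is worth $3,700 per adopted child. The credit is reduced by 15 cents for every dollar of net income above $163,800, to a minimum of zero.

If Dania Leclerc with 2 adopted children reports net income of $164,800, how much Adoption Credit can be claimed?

Adoption Credit: base = 2 × $3,700 = $7,400. 15% of the $1,000 excess over $163,800 is $150; credit = $7,400 − $150 = $7,250.

$7,250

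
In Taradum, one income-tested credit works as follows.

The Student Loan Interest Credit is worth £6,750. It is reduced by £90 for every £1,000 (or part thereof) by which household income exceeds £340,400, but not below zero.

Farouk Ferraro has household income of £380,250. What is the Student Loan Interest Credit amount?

£3,150

Student Loan Interest Credit: income exceeds £340,400 by £39,850, which is 40 full-or-partial £1,000 increments; reduction = 40 × £90 = £3,600, leaving £3,150.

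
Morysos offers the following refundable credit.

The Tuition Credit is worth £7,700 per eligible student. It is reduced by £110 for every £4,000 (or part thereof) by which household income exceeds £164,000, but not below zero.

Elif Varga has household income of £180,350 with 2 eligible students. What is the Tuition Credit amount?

£14,850

Tuition Credit: base = 2 × £7,700 = £15,400. income exceeds £164,000 by £16,350, which is 5 full-or-partial £4,000 increments; reduction = 5 × £110 = £550, leaving £14,850.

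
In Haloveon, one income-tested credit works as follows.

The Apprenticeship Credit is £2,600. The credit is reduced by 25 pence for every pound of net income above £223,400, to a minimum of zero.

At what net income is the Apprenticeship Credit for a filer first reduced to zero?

£233,800

The credit falls by 25% of each pound above £223,400, so it reaches zero when the excess is £2,600 / 25% = £10,400: income = £223,400 + £10,400 = £233,800.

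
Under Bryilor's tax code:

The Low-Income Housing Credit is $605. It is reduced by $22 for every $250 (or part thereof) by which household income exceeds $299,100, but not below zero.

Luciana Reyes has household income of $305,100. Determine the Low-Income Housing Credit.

$77

Low-Income Housing Credit: income exceeds $299,100 by $6,000, which is 24 full-or-partial $250 increments; reduction = 24 × $22 = $528, leaving $77.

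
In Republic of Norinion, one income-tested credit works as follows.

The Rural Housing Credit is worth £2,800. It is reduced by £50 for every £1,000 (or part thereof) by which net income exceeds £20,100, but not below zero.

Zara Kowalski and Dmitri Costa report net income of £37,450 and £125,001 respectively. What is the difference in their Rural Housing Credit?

Zara (£37,450): Rural Housing Credit: income exceeds £20,100 by £17,350, which is 18 full-or-partial £1,000 increments; reduction = 18 × £50 = £900, leaving £1,900.
Dmitri (£125,001): Rural Housing Credit: income exceeds £20,100 by £104,901 → 105 increments × £50 = £5,250 ≥ base, so the credit is £0.
Difference: |£1,900 − £0| = £1,900.

£1,900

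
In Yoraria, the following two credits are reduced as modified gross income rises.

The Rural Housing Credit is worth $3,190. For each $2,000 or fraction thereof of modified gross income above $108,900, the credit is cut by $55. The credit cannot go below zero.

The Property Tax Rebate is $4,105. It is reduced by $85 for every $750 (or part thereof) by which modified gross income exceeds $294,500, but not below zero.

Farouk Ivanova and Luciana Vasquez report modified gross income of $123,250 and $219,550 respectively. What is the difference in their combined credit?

Farouk ($123,250): Rural Housing Credit: income exceeds $108,900 by $14,350, which is 8 full-or-partial $2,000 increments; reduction = 8 × $55 = $440, leaving $2,750. Property Tax Rebate: $123,250 is at or below the $294,500 threshold, so the full $4,105 applies. total $2,750 + $4,105 = $6,855
Luciana ($219,550): Rural Housing Credit: income exceeds $108,900 by $110,650, which is 56 full-or-partial $2,000 increments; reduction = 56 × $55 = $3,080, leaving $110. Property Tax Rebate: $219,550 is at or below the $294,500 threshold, so the full $4,105 applies. total $110 + $4,105 = $4,215
Difference: |$6,855 − $4,215| = $2,640.

$2,640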